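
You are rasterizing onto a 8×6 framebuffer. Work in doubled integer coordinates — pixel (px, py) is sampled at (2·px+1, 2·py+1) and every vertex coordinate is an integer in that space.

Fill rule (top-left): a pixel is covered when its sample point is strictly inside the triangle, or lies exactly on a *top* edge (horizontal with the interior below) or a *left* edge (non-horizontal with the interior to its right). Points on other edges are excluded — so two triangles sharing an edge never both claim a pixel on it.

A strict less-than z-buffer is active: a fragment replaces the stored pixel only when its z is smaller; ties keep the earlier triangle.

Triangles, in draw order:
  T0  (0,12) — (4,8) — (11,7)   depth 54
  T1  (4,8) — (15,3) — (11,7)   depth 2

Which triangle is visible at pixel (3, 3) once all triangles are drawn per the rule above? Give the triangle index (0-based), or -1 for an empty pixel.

T0:
  2·area = 24
  edge (0, 12)→(4, 8): d=(4,-4) top-left  bias=+0
  edge (4, 8)→(11, 7): d=(7,-1) top-left  bias=+0
  edge (11, 7)→(0, 12): d=(-11,5) right/bottom  bias=-1
    (5,0)@(11, 1): e=[0,-42,66] → ·  [on edge]
    (4,1)@(9, 3): e=[0,-30,54] → ·  [on edge]
    (3,2)@(7, 5): e=[0,-18,42] → ·  [on edge]
    (2,3)@(5, 7): e=[0,-6,30] → ·  [on edge]
    (5,3)@(11, 7): e=[24,0,0] → ·  [on edge]
    (1,4)@(3, 9): e=[0,6,18] → █  [on edge]
    (2,4)@(5, 9): e=[8,8,8] → █
    (3,4)@(7, 9): e=[16,10,-2] → ·
    (0,5)@(1, 11): e=[0,18,6] → █  [on edge]
    (1,5)@(3, 11): e=[8,20,-4] → ·
    (2,5)@(5, 11): e=[16,22,-14] → ·
  covered (3 px):
    · · · · · · · ·
    · · · · · · · ·
    · · · · · · · ·
    · · · · · · · ·
    · █ █ · · · · ·
    █ · · · · · · ·
T1:
  2·area = 24
  edge (4, 8)→(15, 3): d=(11,-5) top-left  bias=+0
  edge (15, 3)→(11, 7): d=(-4,4) right/bottom  bias=-1
  edge (11, 7)→(4, 8): d=(-7,1) right/bottom  bias=-1
    (7,1)@(15, 3): e=[0,0,24] → ·  [on edge]
    (5,2)@(11, 5): e=[2,8,14] → █
    (6,2)@(13, 5): e=[12,0,12] → ·  [on edge]
    (3,3)@(7, 7): e=[4,16,4] → █
    (4,3)@(9, 7): e=[14,8,2] → █
    (5,3)@(11, 7): e=[24,0,0] → ·  [on edge]
    (3,4)@(7, 9): e=[26,8,-10] → ·
    (4,4)@(9, 9): e=[36,0,-12] → ·  [on edge]
    (3,5)@(7, 11): e=[48,0,-24] → ·  [on edge]
  covered (3 px):
    · · · · · · · ·
    · · · · · · · ·
    · · · · · █ · ·
    · · · █ █ · · ·
    · · · · · · · ·
    · · · · · · · ·

Z-buffer (winner per pixel, '.' = empty):
  . . . . . . . .
  . . . . . . . .
  . . . . . 1 . .
  . . . 1 1 . . .
  . 0 0 . . . . .
  0 . . . . . . .

Answer: 1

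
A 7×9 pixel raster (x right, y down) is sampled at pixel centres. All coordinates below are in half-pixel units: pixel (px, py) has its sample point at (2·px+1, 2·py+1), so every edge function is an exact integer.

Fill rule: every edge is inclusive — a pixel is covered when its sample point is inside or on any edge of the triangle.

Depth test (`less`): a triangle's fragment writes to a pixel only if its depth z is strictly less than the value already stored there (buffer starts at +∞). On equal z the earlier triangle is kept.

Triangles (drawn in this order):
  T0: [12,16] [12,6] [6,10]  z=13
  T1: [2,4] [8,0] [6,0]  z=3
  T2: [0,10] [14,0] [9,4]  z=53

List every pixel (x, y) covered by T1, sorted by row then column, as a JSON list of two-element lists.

T0:
  2·area = 60  (B↔C swapped to make it positive)
  edge (12, 16)→(6, 10): d=(-6,-6) inclusive
  edge (6, 10)→(12, 6): d=(6,-4) inclusive
  edge (12, 6)→(12, 16): d=(0,10) inclusive
    (0,2)@(1, 5): e=[0,-50,110] → ·  [on edge]
    (1,3)@(3, 7): e=[0,-30,90] → ·  [on edge]
    (5,3)@(11, 7): e=[48,2,10] → █
    (6,3)@(13, 7): e=[60,10,-10] → ·
    (2,4)@(5, 9): e=[0,-10,70] → ·  [on edge]
    (4,4)@(9, 9): e=[24,6,30] → █
    (6,4)@(13, 9): e=[48,22,-10] → ·
    (3,5)@(7, 11): e=[0,10,50] → █  [on edge]
    (6,5)@(13, 11): e=[36,34,-10] → ·
    (3,6)@(7, 13): e=[-12,22,50] → ·
    (4,6)@(9, 13): e=[0,30,30] → █  [on edge]
    (6,6)@(13, 13): e=[24,46,-10] → ·
    (5,7)@(11, 15): e=[0,50,10] → █  [on edge]
    (6,8)@(13, 17): e=[0,70,-10] → ·  [on edge]
  covered (9 px):
    · · · · · · ·
    · · · · · · ·
    · · · · · · ·
    · · · · · █ ·
    · · · · █ █ ·
    · · · █ █ █ ·
    · · · · █ █ ·
    · · · · · █ ·
    · · · · · · ·
T1:
  2·area = 8  (B↔C swapped to make it positive)
  edge (2, 4)→(6, 0): d=(4,-4) inclusive
  edge (6, 0)→(8, 0): d=(2,0) inclusive
  edge (8, 0)→(2, 4): d=(-6,4) inclusive
    (2,0)@(5, 1): e=[0,2,6] → █  [on edge]
    (3,0)@(7, 1): e=[8,2,-2] → ·
    (1,1)@(3, 3): e=[0,6,2] → █  [on edge]
    (2,1)@(5, 3): e=[8,6,-6] → ·
    (0,2)@(1, 5): e=[0,10,-2] → ·  [on edge]
    (1,2)@(3, 5): e=[8,10,-10] → ·
  covered (2 px):
    · · █ · · · ·
    · █ · · · · ·
    · · · · · · ·
    · · · · · · ·
    · · · · · · ·
    · · · · · · ·
    · · · · · · ·
    · · · · · · ·
    · · · · · · ·
T2:
  2·area = 6
  edge (0, 10)→(14, 0): d=(14,-10) inclusive
  edge (14, 0)→(9, 4): d=(-5,4) inclusive
  edge (9, 4)→(0, 10): d=(-9,6) inclusive
    (3,2)@(7, 5): e=[0,3,3] → █  [on edge]
    (4,2)@(9, 5): e=[20,-5,-9] → ·
    (3,3)@(7, 7): e=[28,-7,-15] → ·
  covered (1 px):
    · · · · · · ·
    · · · · · · ·
    · · · █ · · ·
    · · · · · · ·
    · · · · · · ·
    · · · · · · ·
    · · · · · · ·
    · · · · · · ·
    · · · · · · ·

Answer: [[2,0],[1,1]]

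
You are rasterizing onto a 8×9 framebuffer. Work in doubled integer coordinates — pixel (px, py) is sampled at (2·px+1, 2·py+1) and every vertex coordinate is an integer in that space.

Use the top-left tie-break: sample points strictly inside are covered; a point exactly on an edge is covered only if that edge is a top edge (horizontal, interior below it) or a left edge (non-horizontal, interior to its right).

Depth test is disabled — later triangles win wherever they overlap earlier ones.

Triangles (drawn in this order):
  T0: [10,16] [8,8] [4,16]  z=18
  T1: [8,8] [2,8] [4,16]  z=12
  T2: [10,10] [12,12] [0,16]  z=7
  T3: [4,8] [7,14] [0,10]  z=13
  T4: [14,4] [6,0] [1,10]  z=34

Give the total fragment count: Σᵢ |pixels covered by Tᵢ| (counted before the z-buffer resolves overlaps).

T0:
  2·area = 48  (B↔C swapped to make it positive)
  edge (10, 16)→(4, 16): d=(-6,0) right/bottom  bias=-1
  edge (4, 16)→(8, 8): d=(4,-8) top-left  bias=+0
  edge (8, 8)→(10, 16): d=(2,8) right/bottom  bias=-1
    (3,5)@(7, 11): e=[30,4,14] → X
    (4,5)@(9, 11): e=[30,20,-2] → .
    (3,6)@(7, 13): e=[18,12,18] → X
    (4,6)@(9, 13): e=[18,28,2] → X
    (5,6)@(11, 13): e=[18,44,-14] → .
    (2,7)@(5, 15): e=[6,4,38] → X
    (5,7)@(11, 15): e=[6,52,-10] → .
    (2,8)@(5, 17): e=[-6,12,42] → .
    (3,8)@(7, 17): e=[-6,28,26] → .
    (4,8)@(9, 17): e=[-6,44,10] → .
  covered (6 px):
    . . . . . . . .
    . . . . . . . .
    . . . . . . . .
    . . . . . . . .
    . . . . . . . .
    . . . X . . . .
    . . . X X . . .
    . . X X X . . .
    . . . . . . . .
T1:
  2·area = 48  (B↔C swapped to make it positive)
  edge (8, 8)→(4, 16): d=(-4,8) right/bottom  bias=-1
  edge (4, 16)→(2, 8): d=(-2,-8) top-left  bias=+0
  edge (2, 8)→(8, 8): d=(6,0) top-left  bias=+0
    (1,4)@(3, 9): e=[36,6,6] → X
    (2,4)@(5, 9): e=[20,22,6] → X
    (3,4)@(7, 9): e=[4,38,6] → X
    (4,4)@(9, 9): e=[-12,54,6] → .
    (1,5)@(3, 11): e=[28,2,18] → X
    (3,5)@(7, 11): e=[-4,34,18] → .
    (1,6)@(3, 13): e=[20,-2,30] → .
    (2,6)@(5, 13): e=[4,14,30] → X
    (3,6)@(7, 13): e=[-12,30,30] → .
    (2,7)@(5, 15): e=[-4,10,42] → .
  covered (6 px):
    . . . . . . . .
    . . . . . . . .
    . . . . . . . .
    . . . . . . . .
    . X X X . . . .
    . X X . . . . .
    . . X . . . . .
    . . . . . . . .
    . . . . . . . .
T2:
  2·area = 32
  edge (10, 10)→(12, 12): d=(2,2) right/bottom  bias=-1
  edge (12, 12)→(0, 16): d=(-12,4) right/bottom  bias=-1
  edge (0, 16)→(10, 10): d=(10,-6) top-left  bias=+0
    (0,0)@(1, 1): e=[0,176,-144] → .  [on edge]
    (1,1)@(3, 3): e=[0,144,-112] → .  [on edge]
    (2,2)@(5, 5): e=[0,112,-80] → .  [on edge]
    (3,3)@(7, 7): e=[0,80,-48] → .  [on edge]
    (7,3)@(15, 7): e=[-16,48,0] → .  [on edge]
    (4,4)@(9, 9): e=[0,48,-16] → .  [on edge]
    (4,5)@(9, 11): e=[4,24,4] → X
    (5,5)@(11, 11): e=[0,16,16] → .  [on edge]
    (7,5)@(15, 11): e=[-8,0,40] → .  [on edge]
    (2,6)@(5, 13): e=[16,16,0] → X  [on edge]
    (3,6)@(7, 13): e=[12,8,12] → X
    (4,6)@(9, 13): e=[8,0,24] → .  [on edge]
    (6,6)@(13, 13): e=[0,-16,48] → .  [on edge]
    (1,7)@(3, 15): e=[24,0,8] → .  [on edge]
    (7,7)@(15, 15): e=[0,-48,80] → .  [on edge]
  covered (3 px):
    . . . . . . . .
    . . . . . . . .
    . . . . . . . .
    . . . . . . . .
    . . . . . . . .
    . . . . X . . .
    . . X X . . . .
    . . . . . . . .
    . . . . . . . .
T3:
  2·area = 30
  edge (4, 8)→(7, 14): d=(3,6) right/bottom  bias=-1
  edge (7, 14)→(0, 10): d=(-7,-4) top-left  bias=+0
  edge (0, 10)→(4, 8): d=(4,-2) top-left  bias=+0
    (1,4)@(3, 9): e=[9,19,2] → X
    (2,4)@(5, 9): e=[-3,27,6] → .
    (1,5)@(3, 11): e=[15,5,10] → X
    (2,5)@(5, 11): e=[3,13,14] → X
    (3,5)@(7, 11): e=[-9,21,18] → .
    (1,6)@(3, 13): e=[21,-9,18] → .
    (2,6)@(5, 13): e=[9,-1,22] → .
  covered (3 px):
    . . . . . . . .
    . . . . . . . .
    . . . . . . . .
    . . . . . . . .
    . X . . . . . .
    . X X . . . . .
    . . . . . . . .
    . . . . . . . .
    . . . . . . . .
T4:
  2·area = 100  (B↔C swapped to make it positive)
  edge (14, 4)→(1, 10): d=(-13,6) right/bottom  bias=-1
  edge (1, 10)→(6, 0): d=(5,-10) top-left  bias=+0
  edge (6, 0)→(14, 4): d=(8,4) right/bottom  bias=-1
    (3,0)@(7, 1): e=[81,15,4] → X
    (4,0)@(9, 1): e=[69,35,-4] → .
    (2,1)@(5, 3): e=[67,5,28] → X
    (4,1)@(9, 3): e=[43,45,12] → X
    (5,1)@(11, 3): e=[31,65,4] → X
    (6,1)@(13, 3): e=[19,85,-4] → .
    (2,2)@(5, 5): e=[41,15,44] → X
    (6,2)@(13, 5): e=[-7,95,12] → .
    (1,3)@(3, 7): e=[27,5,68] → X
    (4,3)@(9, 7): e=[-9,65,44] → .
    (5,3)@(11, 7): e=[-21,85,36] → .
    (1,4)@(3, 9): e=[1,15,84] → X
  covered (13 px):
    . . . X . . . .
    . . X X X X . .
    . . X X X X . .
    . X X X . . . .
    . X . . . . . .
    . . . . . . . .
    . . . . . . . .
    . . . . . . . .
    . . . . . . . .

Answer: 31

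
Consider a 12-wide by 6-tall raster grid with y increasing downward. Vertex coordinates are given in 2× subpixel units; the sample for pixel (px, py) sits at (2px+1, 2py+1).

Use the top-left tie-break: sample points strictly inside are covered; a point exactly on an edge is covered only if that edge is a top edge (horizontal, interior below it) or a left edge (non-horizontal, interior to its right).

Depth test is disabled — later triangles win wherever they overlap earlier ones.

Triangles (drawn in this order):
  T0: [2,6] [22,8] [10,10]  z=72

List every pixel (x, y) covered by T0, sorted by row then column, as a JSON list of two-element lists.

T0:
  2·area = 64
  edge (2, 6)→(22, 8): d=(20,2) right/bottom  bias=-1
  edge (22, 8)→(10, 10): d=(-12,2) right/bottom  bias=-1
  edge (10, 10)→(2, 6): d=(-8,-4) top-left  bias=+0
    (2,3)@(5, 7): e=[14,46,4] → X
    (3,3)@(7, 7): e=[10,42,12] → X
    (4,3)@(9, 7): e=[6,38,20] → X
    (5,3)@(11, 7): e=[2,34,28] → X
    (6,3)@(13, 7): e=[-2,30,36] → .
    (2,4)@(5, 9): e=[54,22,-12] → .
    (3,4)@(7, 9): e=[50,18,-4] → .
    (4,4)@(9, 9): e=[46,14,4] → X
    (6,4)@(13, 9): e=[38,6,20] → X
    (7,4)@(15, 9): e=[34,2,28] → X
    (8,4)@(17, 9): e=[30,-2,36] → .
    (4,5)@(9, 11): e=[86,-10,-12] → .
  covered (8 px):
    . . . . . . . . . . . .
    . . . . . . . . . . . .
    . . . . . . . . . . . .
    . . X X X X . . . . . .
    . . . . X X X X . . . .
    . . . . . . . . . . . .

Final: [[2,3],[3,3],[4,3],[5,3],[4,4],[5,4],[6,4],[7,4]]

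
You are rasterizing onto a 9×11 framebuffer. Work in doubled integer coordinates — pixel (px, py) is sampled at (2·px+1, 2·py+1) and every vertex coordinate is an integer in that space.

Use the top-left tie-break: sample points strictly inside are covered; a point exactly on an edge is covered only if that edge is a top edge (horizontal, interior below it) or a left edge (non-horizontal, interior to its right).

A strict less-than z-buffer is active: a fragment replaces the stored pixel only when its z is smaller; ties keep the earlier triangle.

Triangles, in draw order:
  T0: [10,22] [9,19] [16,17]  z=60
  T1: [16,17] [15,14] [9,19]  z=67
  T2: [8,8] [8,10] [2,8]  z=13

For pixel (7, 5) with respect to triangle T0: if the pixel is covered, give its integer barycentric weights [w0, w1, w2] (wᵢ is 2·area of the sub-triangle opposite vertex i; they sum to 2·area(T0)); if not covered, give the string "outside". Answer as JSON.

T0:
  2·area = 23
  edge (10, 22)→(9, 19): d=(-1,-3) top-left  bias=+0
  edge (9, 19)→(16, 17): d=(7,-2) top-left  bias=+0
  edge (16, 17)→(10, 22): d=(-6,5) right/bottom  bias=-1
    (1,0)@(3, 1): e=[0,-138,161] → .  [on edge]
    (2,3)@(5, 7): e=[0,-92,115] → .  [on edge]
    (3,6)@(7, 13): e=[0,-46,69] → .  [on edge]
    (4,9)@(9, 19): e=[0,0,23] → X  [on edge]
    (5,9)@(11, 19): e=[6,4,13] → X
    (6,9)@(13, 19): e=[12,8,3] → X
    (7,9)@(15, 19): e=[18,12,-7] → .
    (4,10)@(9, 21): e=[-2,14,11] → .
    (5,10)@(11, 21): e=[4,18,1] → X
    (6,10)@(13, 21): e=[10,22,-9] → .
  covered (4 px):
    . . . . . . . . .
    . . . . . . . . .
    . . . . . . . . .
    . . . . . . . . .
    . . . . . . . . .
    . . . . . . . . .
    . . . . . . . . .
    . . . . . . . . .
    . . . . . . . . .
    . . . . X X X . .
    . . . . . X . . .
T1:
  2·area = 23  (B↔C swapped to make it positive)
  edge (16, 17)→(9, 19): d=(-7,2) right/bottom  bias=-1
  edge (9, 19)→(15, 14): d=(6,-5) top-left  bias=+0
  edge (15, 14)→(16, 17): d=(1,3) right/bottom  bias=-1
    (7,7)@(15, 15): e=[16,6,1] → X
    (8,7)@(17, 15): e=[12,16,-5] → .
    (6,8)@(13, 17): e=[6,8,9] → X
    (8,8)@(17, 17): e=[-2,28,-3] → .
    (4,9)@(9, 19): e=[0,0,23] → .  [on edge]
    (6,9)@(13, 19): e=[-8,20,11] → .
    (7,9)@(15, 19): e=[-12,30,5] → .
  covered (3 px):
    . . . . . . . . .
    . . . . . . . . .
    . . . . . . . . .
    . . . . . . . . .
    . . . . . . . . .
    . . . . . . . . .
    . . . . . . . . .
    . . . . . . . X .
    . . . . . . X X .
    . . . . . . . . .
    . . . . . . . . .
T2:
  2·area = 12
  edge (8, 8)→(8, 10): d=(0,2) right/bottom  bias=-1
  edge (8, 10)→(2, 8): d=(-6,-2) top-left  bias=+0
  edge (2, 8)→(8, 8): d=(6,0) top-left  bias=+0
    (2,4)@(5, 9): e=[6,0,6] → X  [on edge]
    (3,4)@(7, 9): e=[2,4,6] → X
    (4,4)@(9, 9): e=[-2,8,6] → .
    (2,5)@(5, 11): e=[6,-12,18] → .
    (3,5)@(7, 11): e=[2,-8,18] → .
    (5,5)@(11, 11): e=[-6,0,18] → .  [on edge]
    (8,6)@(17, 13): e=[-18,0,30] → .  [on edge]
  covered (2 px):
    . . . . . . . . .
    . . . . . . . . .
    . . . . . . . . .
    . . . . . . . . .
    . . X X . . . . .
    . . . . . . . . .
    . . . . . . . . .
    . . . . . . . . .
    . . . . . . . . .
    . . . . . . . . .
    . . . . . . . . .

Final: "outside"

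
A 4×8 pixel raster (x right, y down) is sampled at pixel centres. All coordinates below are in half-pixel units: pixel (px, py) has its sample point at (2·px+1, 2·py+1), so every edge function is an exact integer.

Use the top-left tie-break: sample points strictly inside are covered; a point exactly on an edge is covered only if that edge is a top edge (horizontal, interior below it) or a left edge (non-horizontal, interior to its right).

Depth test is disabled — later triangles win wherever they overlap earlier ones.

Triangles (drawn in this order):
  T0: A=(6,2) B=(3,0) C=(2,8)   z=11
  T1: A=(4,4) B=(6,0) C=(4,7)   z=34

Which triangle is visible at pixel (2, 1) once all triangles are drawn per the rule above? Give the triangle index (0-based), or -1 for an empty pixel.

T0:
  2·area = 26  (B↔C swapped to make it positive)
  edge (6, 2)→(2, 8): d=(-4,6) right/bottom  bias=-1
  edge (2, 8)→(3, 0): d=(1,-8) top-left  bias=+0
  edge (3, 0)→(6, 2): d=(3,2) right/bottom  bias=-1
    (1,0)@(3, 1): e=[22,1,3] → █
    (2,0)@(5, 1): e=[10,17,-1] → ·
    (1,1)@(3, 3): e=[14,3,9] → █
    (2,1)@(5, 3): e=[2,19,5] → █
    (3,1)@(7, 3): e=[-10,35,1] → ·
    (1,2)@(3, 5): e=[6,5,15] → █
    (2,2)@(5, 5): e=[-6,21,11] → ·
    (1,3)@(3, 7): e=[-2,7,21] → ·
  covered (4 px):
    · █ · ·
    · █ █ ·
    · █ · ·
    · · · ·
    · · · ·
    · · · ·
    · · · ·
    · · · ·
T1:
  2·area = 6
  edge (4, 4)→(6, 0): d=(2,-4) top-left  bias=+0
  edge (6, 0)→(4, 7): d=(-2,7) right/bottom  bias=-1
  edge (4, 7)→(4, 4): d=(0,-3) top-left  bias=+0
    (2,1)@(5, 3): e=[2,1,3] → █
    (3,1)@(7, 3): e=[10,-13,9] → ·
    (2,2)@(5, 5): e=[6,-3,3] → ·
  covered (1 px):
    · · · ·
    · · █ ·
    · · · ·
    · · · ·
    · · · ·
    · · · ·
    · · · ·
    · · · ·

Z-buffer (winner per pixel, '.' = empty):
  . 0 . .
  . 0 1 .
  . 0 . .
  . . . .
  . . . .
  . . . .
  . . . .
  . . . .

Answer: 1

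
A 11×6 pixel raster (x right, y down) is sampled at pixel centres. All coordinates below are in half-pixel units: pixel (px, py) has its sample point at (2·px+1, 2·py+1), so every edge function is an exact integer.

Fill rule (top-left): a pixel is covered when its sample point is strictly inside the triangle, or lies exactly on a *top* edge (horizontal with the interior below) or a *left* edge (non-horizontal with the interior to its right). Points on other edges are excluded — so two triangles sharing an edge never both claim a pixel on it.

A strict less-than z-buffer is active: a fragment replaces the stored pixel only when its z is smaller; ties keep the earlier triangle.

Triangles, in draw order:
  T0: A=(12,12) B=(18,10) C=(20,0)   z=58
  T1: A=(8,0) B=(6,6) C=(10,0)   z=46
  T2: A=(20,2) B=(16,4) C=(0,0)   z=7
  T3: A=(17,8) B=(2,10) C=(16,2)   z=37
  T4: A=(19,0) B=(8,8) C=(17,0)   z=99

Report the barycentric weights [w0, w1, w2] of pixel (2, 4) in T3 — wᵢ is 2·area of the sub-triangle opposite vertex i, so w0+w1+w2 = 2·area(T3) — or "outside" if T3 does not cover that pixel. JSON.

T0:
  2·area = 56  (B↔C swapped to make it positive)
  edge (12, 12)→(20, 0): d=(8,-12) top-left  bias=+0
  edge (20, 0)→(18, 10): d=(-2,10) right/bottom  bias=-1
  edge (18, 10)→(12, 12): d=(-6,2) right/bottom  bias=-1
    (9,1)@(19, 3): e=[12,4,40] → █
    (10,1)@(21, 3): e=[36,-16,36] → ·
    (8,2)@(17, 5): e=[4,20,32] → █
    (9,2)@(19, 5): e=[28,0,28] → ·  [on edge]
    (8,3)@(17, 7): e=[20,16,20] → █
    (9,3)@(19, 7): e=[44,-4,16] → ·
    (7,4)@(15, 9): e=[12,32,12] → █
    (9,4)@(19, 9): e=[60,-8,4] → ·
    (10,4)@(21, 9): e=[84,-28,0] → ·  [on edge]
    (6,5)@(13, 11): e=[4,48,4] → █
    (7,5)@(15, 11): e=[28,28,0] → ·  [on edge]
    (8,5)@(17, 11): e=[52,8,-4] → ·
  covered (6 px):
    · · · · · · · · · · ·
    · · · · · · · · · █ ·
    · · · · · · · · █ · ·
    · · · · · · · · █ · ·
    · · · · · · · █ █ · ·
    · · · · · · █ · · · ·
T1:
  2·area = 12  (B↔C swapped to make it positive)
  edge (8, 0)→(10, 0): d=(2,0) top-left  bias=+0
  edge (10, 0)→(6, 6): d=(-4,6) right/bottom  bias=-1
  edge (6, 6)→(8, 0): d=(2,-6) top-left  bias=+0
    (4,0)@(9, 1): e=[2,2,8] → █
    (5,0)@(11, 1): e=[2,-10,20] → ·
    (3,1)@(7, 3): e=[6,6,0] → █  [on edge]
    (4,1)@(9, 3): e=[6,-6,12] → ·
    (3,2)@(7, 5): e=[10,-2,4] → ·
    (2,4)@(5, 9): e=[18,-6,0] → ·  [on edge]
  covered (2 px):
    · · · · █ · · · · · ·
    · · · █ · · · · · · ·
    · · · · · · · · · · ·
    · · · · · · · · · · ·
    · · · · · · · · · · ·
    · · · · · · · · · · ·
T2:
  2·area = 48
  edge (20, 2)→(16, 4): d=(-4,2) right/bottom  bias=-1
  edge (16, 4)→(0, 0): d=(-16,-4) top-left  bias=+0
  edge (0, 0)→(20, 2): d=(20,2) right/bottom  bias=-1
    (2,0)@(5, 1): e=[34,4,10] → █
    (3,0)@(7, 1): e=[30,12,6] → █
    (4,0)@(9, 1): e=[26,20,2] → █
    (5,0)@(11, 1): e=[22,28,-2] → ·
    (2,1)@(5, 3): e=[26,-28,50] → ·
    (3,1)@(7, 3): e=[22,-20,46] → ·
    (4,1)@(9, 3): e=[18,-12,42] → ·
    (6,1)@(13, 3): e=[10,4,34] → █
    (7,1)@(15, 3): e=[6,12,30] → █
    (8,1)@(17, 3): e=[2,20,26] → █
    (9,1)@(19, 3): e=[-2,28,22] → ·
    (6,2)@(13, 5): e=[2,-28,74] → ·
  covered (6 px):
    · · █ █ █ · · · · · ·
    · · · · · · █ █ █ · ·
    · · · · · · · · · · ·
    · · · · · · · · · · ·
    · · · · · · · · · · ·
    · · · · · · · · · · ·
T3:
  2·area = 92
  edge (17, 8)→(2, 10): d=(-15,2) right/bottom  bias=-1
  edge (2, 10)→(16, 2): d=(14,-8) top-left  bias=+0
  edge (16, 2)→(17, 8): d=(1,6) right/bottom  bias=-1
    (7,1)@(15, 3): e=[79,6,7] → █
    (8,1)@(17, 3): e=[75,22,-5] → ·
    (5,2)@(11, 5): e=[57,2,33] → █
    (6,2)@(13, 5): e=[53,18,21] → █
    (8,2)@(17, 5): e=[45,50,-3] → ·
    (4,3)@(9, 7): e=[31,14,47] → █
    (8,3)@(17, 7): e=[15,78,-1] → ·
    (2,4)@(5, 9): e=[9,10,73] → █
    (3,4)@(7, 9): e=[5,26,61] → █
    (5,4)@(11, 9): e=[-3,58,37] → ·
    (6,4)@(13, 9): e=[-7,74,25] → ·
    (7,4)@(15, 9): e=[-11,90,13] → ·
  covered (11 px):
    · · · · · · · · · · ·
    · · · · · · · █ · · ·
    · · · · · █ █ █ · · ·
    · · · · █ █ █ █ · · ·
    · · █ █ █ · · · · · ·
    · · · · · · · · · · ·
T4:
  2·area = 16
  edge (19, 0)→(8, 8): d=(-11,8) right/bottom  bias=-1
  edge (8, 8)→(17, 0): d=(9,-8) top-left  bias=+0
  edge (17, 0)→(19, 0): d=(2,0) top-left  bias=+0
    (8,0)@(17, 1): e=[5,9,2] → █
    (9,0)@(19, 1): e=[-11,25,2] → ·
    (8,1)@(17, 3): e=[-17,27,6] → ·
  covered (1 px):
    · · · · · · · · █ · ·
    · · · · · · · · · · ·
    · · · · · · · · · · ·
    · · · · · · · · · · ·
    · · · · · · · · · · ·
    · · · · · · · · · · ·

Final: [10,73,9]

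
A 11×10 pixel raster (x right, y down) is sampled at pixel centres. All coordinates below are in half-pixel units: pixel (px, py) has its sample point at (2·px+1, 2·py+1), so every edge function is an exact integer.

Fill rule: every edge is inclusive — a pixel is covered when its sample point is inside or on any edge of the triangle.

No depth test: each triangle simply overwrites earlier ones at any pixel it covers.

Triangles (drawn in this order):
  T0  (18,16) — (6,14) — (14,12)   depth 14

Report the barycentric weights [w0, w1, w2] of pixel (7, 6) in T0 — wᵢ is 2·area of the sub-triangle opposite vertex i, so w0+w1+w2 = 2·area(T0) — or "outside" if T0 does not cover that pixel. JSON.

T0:
  2·area = 40
  edge (18, 16)→(6, 14): d=(-12,-2) inclusive
  edge (6, 14)→(14, 12): d=(8,-2) inclusive
  edge (14, 12)→(18, 16): d=(4,4) inclusive
    (1,0)@(3, 1): e=[150,-110,0] → ·  [on edge]
    (2,1)@(5, 3): e=[130,-90,0] → ·  [on edge]
    (3,2)@(7, 5): e=[110,-70,0] → ·  [on edge]
    (4,3)@(9, 7): e=[90,-50,0] → ·  [on edge]
    (5,4)@(11, 9): e=[70,-30,0] → ·  [on edge]
    (6,5)@(13, 11): e=[50,-10,0] → ·  [on edge]
    (5,6)@(11, 13): e=[22,2,16] → █
    (6,6)@(13, 13): e=[26,6,8] → █
    (7,6)@(15, 13): e=[30,10,0] → █  [on edge]
    (8,6)@(17, 13): e=[34,14,-8] → ·
    (5,7)@(11, 15): e=[-2,18,24] → ·
    (6,7)@(13, 15): e=[2,22,16] → █
    (8,7)@(17, 15): e=[10,30,0] → █  [on edge]
    (9,8)@(19, 17): e=[-10,50,0] → ·  [on edge]
    (10,9)@(21, 19): e=[-30,70,0] → ·  [on edge]
  covered (6 px):
    · · · · · · · · · · ·
    · · · · · · · · · · ·
    · · · · · · · · · · ·
    · · · · · · · · · · ·
    · · · · · · · · · · ·
    · · · · · · · · · · ·
    · · · · · █ █ █ · · ·
    · · · · · · █ █ █ · ·
    · · · · · · · · · · ·
    · · · · · · · · · · ·

Result: [10,0,30]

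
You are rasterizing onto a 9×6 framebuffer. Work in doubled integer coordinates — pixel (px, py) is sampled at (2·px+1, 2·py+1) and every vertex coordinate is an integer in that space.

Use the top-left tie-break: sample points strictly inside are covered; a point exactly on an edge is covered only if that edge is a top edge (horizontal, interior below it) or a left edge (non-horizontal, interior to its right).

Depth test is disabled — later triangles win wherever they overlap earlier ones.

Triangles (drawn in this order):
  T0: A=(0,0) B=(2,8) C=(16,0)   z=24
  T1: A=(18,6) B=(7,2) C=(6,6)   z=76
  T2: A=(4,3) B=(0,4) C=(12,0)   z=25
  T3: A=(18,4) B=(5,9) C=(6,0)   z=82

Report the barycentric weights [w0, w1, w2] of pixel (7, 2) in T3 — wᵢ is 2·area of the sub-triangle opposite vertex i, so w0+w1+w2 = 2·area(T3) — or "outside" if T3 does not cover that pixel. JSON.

T0:
  2·area = 128  (B↔C swapped to make it positive)
  edge (0, 0)→(16, 0): d=(16,0) top-left  bias=+0
  edge (16, 0)→(2, 8): d=(-14,8) right/bottom  bias=-1
  edge (2, 8)→(0, 0): d=(-2,-8) top-left  bias=+0
    (0,0)@(1, 1): e=[16,106,6] → #
    (1,0)@(3, 1): e=[16,90,22] → #
    (2,0)@(5, 1): e=[16,74,38] → #
    (3,0)@(7, 1): e=[16,58,54] → #
    (4,0)@(9, 1): e=[16,42,70] → #
    (5,0)@(11, 1): e=[16,26,86] → #
    (6,0)@(13, 1): e=[16,10,102] → #
    (7,0)@(15, 1): e=[16,-6,118] → ·
    (0,1)@(1, 3): e=[48,78,2] → #
    (5,1)@(11, 3): e=[48,-2,82] → ·
    (6,1)@(13, 3): e=[48,-18,98] → ·
    (0,2)@(1, 5): e=[80,50,-2] → ·
  covered (16 px):
    # # # # # # # · ·
    # # # # # · · · ·
    · # # # · · · · ·
    · # · · · · · · ·
    · · · · · · · · ·
    · · · · · · · · ·
T1:
  2·area = 48  (B↔C swapped to make it positive)
  edge (18, 6)→(6, 6): d=(-12,0) right/bottom  bias=-1
  edge (6, 6)→(7, 2): d=(1,-4) top-left  bias=+0
  edge (7, 2)→(18, 6): d=(11,4) right/bottom  bias=-1
    (3,1)@(7, 3): e=[36,1,11] → #
    (4,1)@(9, 3): e=[36,9,3] → #
    (5,1)@(11, 3): e=[36,17,-5] → ·
    (3,2)@(7, 5): e=[12,3,33] → #
    (5,2)@(11, 5): e=[12,19,17] → #
    (6,2)@(13, 5): e=[12,27,9] → #
    (7,2)@(15, 5): e=[12,35,1] → #
    (8,2)@(17, 5): e=[12,43,-7] → ·
    (3,3)@(7, 7): e=[-12,5,55] → ·
    (4,3)@(9, 7): e=[-12,13,47] → ·
    (5,3)@(11, 7): e=[-12,21,39] → ·
    (6,3)@(13, 7): e=[-12,29,31] → ·
  covered (7 px):
    · · · · · · · · ·
    · · · # # · · · ·
    · · · # # # # # ·
    · · · · · · · · ·
    · · · · · · · · ·
    · · · · · · · · ·
T2:
  2·area = 4
  edge (4, 3)→(0, 4): d=(-4,1) right/bottom  bias=-1
  edge (0, 4)→(12, 0): d=(12,-4) top-left  bias=+0
  edge (12, 0)→(4, 3): d=(-8,3) right/bottom  bias=-1
    (4,0)@(9, 1): e=[3,0,1] → #  [on edge]
    (5,0)@(11, 1): e=[1,8,-5] → ·
    (1,1)@(3, 3): e=[1,0,3] → #  [on edge]
    (2,1)@(5, 3): e=[-1,8,-3] → ·
    (4,1)@(9, 3): e=[-5,24,-15] → ·
    (1,2)@(3, 5): e=[-7,24,-13] → ·
  covered (2 px):
    · · · · # · · · ·
    · # · · · · · · ·
    · · · · · · · · ·
    · · · · · · · · ·
    · · · · · · · · ·
    · · · · · · · · ·
T3:
  2·area = 112
  edge (18, 4)→(5, 9): d=(-13,5) right/bottom  bias=-1
  edge (5, 9)→(6, 0): d=(1,-9) top-left  bias=+0
  edge (6, 0)→(18, 4): d=(12,4) right/bottom  bias=-1
    (3,0)@(7, 1): e=[94,10,8] → #
    (4,0)@(9, 1): e=[84,28,0] → ·  [on edge]
    (3,1)@(7, 3): e=[68,12,32] → #
    (4,1)@(9, 3): e=[58,30,24] → #
    (5,1)@(11, 3): e=[48,48,16] → #
    (6,1)@(13, 3): e=[38,66,8] → #
    (7,1)@(15, 3): e=[28,84,0] → ·  [on edge]
    (3,2)@(7, 5): e=[42,14,56] → #
    (7,2)@(15, 5): e=[2,86,24] → #
    (8,2)@(17, 5): e=[-8,104,16] → ·
    (3,3)@(7, 7): e=[16,16,80] → #
    (5,3)@(11, 7): e=[-4,52,64] → ·
    (2,4)@(5, 9): e=[0,0,112] → ·  [on edge]
  covered (12 px):
    · · · # · · · · ·
    · · · # # # # · ·
    · · · # # # # # ·
    · · · # # · · · ·
    · · · · · · · · ·
    · · · · · · · · ·

Result: [86,24,2]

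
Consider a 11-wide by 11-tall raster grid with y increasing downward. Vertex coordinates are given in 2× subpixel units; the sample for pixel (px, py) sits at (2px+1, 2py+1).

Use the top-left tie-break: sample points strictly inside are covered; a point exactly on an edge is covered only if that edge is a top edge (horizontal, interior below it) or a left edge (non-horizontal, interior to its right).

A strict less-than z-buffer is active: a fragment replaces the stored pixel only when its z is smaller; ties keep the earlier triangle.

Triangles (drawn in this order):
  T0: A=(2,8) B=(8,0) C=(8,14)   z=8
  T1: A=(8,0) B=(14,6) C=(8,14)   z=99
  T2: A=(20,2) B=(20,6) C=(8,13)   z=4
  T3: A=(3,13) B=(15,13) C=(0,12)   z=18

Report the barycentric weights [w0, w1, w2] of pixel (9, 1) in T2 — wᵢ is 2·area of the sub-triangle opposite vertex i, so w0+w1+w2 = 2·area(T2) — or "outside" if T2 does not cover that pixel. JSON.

T0:
  2·area = 84
  edge (2, 8)→(8, 0): d=(6,-8) top-left  bias=+0
  edge (8, 0)→(8, 14): d=(0,14) right/bottom  bias=-1
  edge (8, 14)→(2, 8): d=(-6,-6) top-left  bias=+0
    (3,1)@(7, 3): e=[10,14,60] → █
    (4,1)@(9, 3): e=[26,-14,72] → ·
    (2,2)@(5, 5): e=[6,42,36] → █
    (4,2)@(9, 5): e=[38,-14,60] → ·
    (0,3)@(1, 7): e=[-14,98,0] → ·  [on edge]
    (1,3)@(3, 7): e=[2,70,12] → █
    (4,3)@(9, 7): e=[50,-14,48] → ·
    (1,4)@(3, 9): e=[14,70,0] → █  [on edge]
    (4,4)@(9, 9): e=[62,-14,36] → ·
    (1,5)@(3, 11): e=[26,70,-12] → ·
    (2,5)@(5, 11): e=[42,42,0] → █  [on edge]
    (4,5)@(9, 11): e=[74,-14,24] → ·
    (3,6)@(7, 13): e=[70,14,0] → █  [on edge]
    (4,7)@(9, 15): e=[98,-14,0] → ·  [on edge]
    (5,8)@(11, 17): e=[126,-42,0] → ·  [on edge]
    (6,9)@(13, 19): e=[154,-70,0] → ·  [on edge]
    (7,10)@(15, 21): e=[182,-98,0] → ·  [on edge]
  covered (12 px):
    · · · · · · · · · · ·
    · · · █ · · · · · · ·
    · · █ █ · · · · · · ·
    · █ █ █ · · · · · · ·
    · █ █ █ · · · · · · ·
    · · █ █ · · · · · · ·
    · · · █ · · · · · · ·
    · · · · · · · · · · ·
    · · · · · · · · · · ·
    · · · · · · · · · · ·
    · · · · · · · · · · ·
T1:
  2·area = 84
  edge (8, 0)→(14, 6): d=(6,6) right/bottom  bias=-1
  edge (14, 6)→(8, 14): d=(-6,8) right/bottom  bias=-1
  edge (8, 14)→(8, 0): d=(0,-14) top-left  bias=+0
    (4,0)@(9, 1): e=[0,70,14] → ·  [on edge]
    (4,1)@(9, 3): e=[12,58,14] → █
    (5,1)@(11, 3): e=[0,42,42] → ·  [on edge]
    (4,2)@(9, 5): e=[24,46,14] → █
    (5,2)@(11, 5): e=[12,30,42] → █
    (6,2)@(13, 5): e=[0,14,70] → ·  [on edge]
    (4,3)@(9, 7): e=[36,34,14] → █
    (6,3)@(13, 7): e=[12,2,70] → █
    (7,3)@(15, 7): e=[0,-14,98] → ·  [on edge]
    (4,4)@(9, 9): e=[48,22,14] → █
    (6,4)@(13, 9): e=[24,-10,70] → ·
    (8,4)@(17, 9): e=[0,-42,126] → ·  [on edge]
    (9,5)@(19, 11): e=[0,-70,154] → ·  [on edge]
    (10,6)@(21, 13): e=[0,-98,182] → ·  [on edge]
  covered (9 px):
    · · · · · · · · · · ·
    · · · · █ · · · · · ·
    · · · · █ █ · · · · ·
    · · · · █ █ █ · · · ·
    · · · · █ █ · · · · ·
    · · · · █ · · · · · ·
    · · · · · · · · · · ·
    · · · · · · · · · · ·
    · · · · · · · · · · ·
    · · · · · · · · · · ·
    · · · · · · · · · · ·
T2:
  2·area = 48
  edge (20, 2)→(20, 6): d=(0,4) right/bottom  bias=-1
  edge (20, 6)→(8, 13): d=(-12,7) right/bottom  bias=-1
  edge (8, 13)→(20, 2): d=(12,-11) top-left  bias=+0
    (9,1)@(19, 3): e=[4,43,1] → █
    (10,1)@(21, 3): e=[-4,29,23] → ·
    (8,2)@(17, 5): e=[12,33,3] → █
    (10,2)@(21, 5): e=[-4,5,47] → ·
    (7,3)@(15, 7): e=[20,23,5] → █
    (9,3)@(19, 7): e=[4,-5,49] → ·
    (6,4)@(13, 9): e=[28,13,7] → █
    (7,4)@(15, 9): e=[20,-1,29] → ·
    (8,4)@(17, 9): e=[12,-15,51] → ·
    (5,5)@(11, 11): e=[36,3,9] → █
    (6,5)@(13, 11): e=[28,-11,31] → ·
    (5,6)@(11, 13): e=[36,-21,33] → ·
  covered (7 px):
    · · · · · · · · · · ·
    · · · · · · · · · █ ·
    · · · · · · · · █ █ ·
    · · · · · · · █ █ · ·
    · · · · · · █ · · · ·
    · · · · · █ · · · · ·
    · · · · · · · · · · ·
    · · · · · · · · · · ·
    · · · · · · · · · · ·
    · · · · · · · · · · ·
    · · · · · · · · · · ·
T3:
  2·area = 12  (B↔C swapped to make it positive)
  edge (3, 13)→(0, 12): d=(-3,-1) top-left  bias=+0
  edge (0, 12)→(15, 13): d=(15,1) right/bottom  bias=-1
  edge (15, 13)→(3, 13): d=(-12,0) right/bottom  bias=-1
    (0,6)@(1, 13): e=[-2,14,0] → ·  [on edge]
    (1,6)@(3, 13): e=[0,12,0] → ·  [on edge]
    (2,6)@(5, 13): e=[2,10,0] → ·  [on edge]
    (3,6)@(7, 13): e=[4,8,0] → ·  [on edge]
    (4,6)@(9, 13): e=[6,6,0] → ·  [on edge]
    (5,6)@(11, 13): e=[8,4,0] → ·  [on edge]
    (6,6)@(13, 13): e=[10,2,0] → ·  [on edge]
    (7,6)@(15, 13): e=[12,0,0] → ·  [on edge]
    (8,6)@(17, 13): e=[14,-2,0] → ·  [on edge]
    (9,6)@(19, 13): e=[16,-4,0] → ·  [on edge]
    (10,6)@(21, 13): e=[18,-6,0] → ·  [on edge]
    (4,7)@(9, 15): e=[0,36,-24] → ·  [on edge]
    (7,8)@(15, 17): e=[0,60,-48] → ·  [on edge]
    (10,9)@(21, 19): e=[0,84,-72] → ·  [on edge]
  covered (0 px):
    · · · · · · · · · · ·
    · · · · · · · · · · ·
    · · · · · · · · · · ·
    · · · · · · · · · · ·
    · · · · · · · · · · ·
    · · · · · · · · · · ·
    · · · · · · · · · · ·
    · · · · · · · · · · ·
    · · · · · · · · · · ·
    · · · · · · · · · · ·
    · · · · · · · · · · ·

Answer: [43,1,4]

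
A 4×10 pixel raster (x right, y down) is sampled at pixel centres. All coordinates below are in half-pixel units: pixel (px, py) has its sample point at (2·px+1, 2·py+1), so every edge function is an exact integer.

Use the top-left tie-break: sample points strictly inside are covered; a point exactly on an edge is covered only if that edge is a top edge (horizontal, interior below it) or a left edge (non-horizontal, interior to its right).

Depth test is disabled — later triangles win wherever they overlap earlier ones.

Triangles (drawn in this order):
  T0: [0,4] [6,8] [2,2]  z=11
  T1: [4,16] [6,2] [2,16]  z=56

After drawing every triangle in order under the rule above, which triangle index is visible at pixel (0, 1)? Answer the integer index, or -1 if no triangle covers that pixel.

T0:
  2·area = 20  (B↔C swapped to make it positive)
  edge (0, 4)→(2, 2): d=(2,-2) top-left  bias=+0
  edge (2, 2)→(6, 8): d=(4,6) right/bottom  bias=-1
  edge (6, 8)→(0, 4): d=(-6,-4) top-left  bias=+0
    (1,0)@(3, 1): e=[0,-10,30] → ·  [on edge]
    (0,1)@(1, 3): e=[0,10,10] → #  [on edge]
    (1,1)@(3, 3): e=[4,-2,18] → ·
    (0,2)@(1, 5): e=[4,18,-2] → ·
    (1,2)@(3, 5): e=[8,6,6] → #
    (2,2)@(5, 5): e=[12,-6,14] → ·
    (1,3)@(3, 7): e=[12,14,-6] → ·
    (2,3)@(5, 7): e=[16,2,2] → #
    (3,3)@(7, 7): e=[20,-10,10] → ·
    (2,4)@(5, 9): e=[20,10,-10] → ·
  covered (3 px):
    · · · ·
    # · · ·
    · # · ·
    · · # ·
    · · · ·
    · · · ·
    · · · ·
    · · · ·
    · · · ·
    · · · ·
T1:
  2·area = 28  (B↔C swapped to make it positive)
  edge (4, 16)→(2, 16): d=(-2,0) right/bottom  bias=-1
  edge (2, 16)→(6, 2): d=(4,-14) top-left  bias=+0
  edge (6, 2)→(4, 16): d=(-2,14) right/bottom  bias=-1
    (2,3)@(5, 7): e=[18,6,4] → #
    (3,3)@(7, 7): e=[18,34,-24] → ·
    (2,4)@(5, 9): e=[14,14,0] → ·  [on edge]
    (1,6)@(3, 13): e=[6,2,20] → #
    (2,6)@(5, 13): e=[6,30,-8] → ·
    (1,7)@(3, 15): e=[2,10,16] → #
    (2,7)@(5, 15): e=[2,38,-12] → ·
    (1,8)@(3, 17): e=[-2,18,12] → ·
  covered (3 px):
    · · · ·
    · · · ·
    · · · ·
    · · # ·
    · · · ·
    · · · ·
    · # · ·
    · # · ·
    · · · ·
    · · · ·

Z-buffer (winner per pixel, '.' = empty):
  . . . .
  0 . . .
  . 0 . .
  . . 1 .
  . . . .
  . . . .
  . 1 . .
  . 1 . .
  . . . .
  . . . .

Result: 0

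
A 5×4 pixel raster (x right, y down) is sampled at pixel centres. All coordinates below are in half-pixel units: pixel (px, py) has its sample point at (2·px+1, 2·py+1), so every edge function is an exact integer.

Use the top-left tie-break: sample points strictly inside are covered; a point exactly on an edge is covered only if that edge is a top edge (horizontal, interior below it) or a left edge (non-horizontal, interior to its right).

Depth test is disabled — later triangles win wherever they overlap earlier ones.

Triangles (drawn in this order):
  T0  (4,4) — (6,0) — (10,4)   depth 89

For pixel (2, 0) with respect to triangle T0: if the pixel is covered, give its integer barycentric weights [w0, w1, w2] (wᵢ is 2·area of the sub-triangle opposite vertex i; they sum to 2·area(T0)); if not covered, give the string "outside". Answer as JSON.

T0:
  2·area = 24
  edge (4, 4)→(6, 0): d=(2,-4) top-left  bias=+0
  edge (6, 0)→(10, 4): d=(4,4) right/bottom  bias=-1
  edge (10, 4)→(4, 4): d=(-6,0) right/bottom  bias=-1
    (3,0)@(7, 1): e=[6,0,18] → ·  [on edge]
    (2,1)@(5, 3): e=[2,16,6] → #
    (3,1)@(7, 3): e=[10,8,6] → #
    (4,1)@(9, 3): e=[18,0,6] → ·  [on edge]
    (2,2)@(5, 5): e=[6,24,-6] → ·
    (3,2)@(7, 5): e=[14,16,-6] → ·
  covered (2 px):
    · · · · ·
    · · # # ·
    · · · · ·
    · · · · ·

Result: "outside"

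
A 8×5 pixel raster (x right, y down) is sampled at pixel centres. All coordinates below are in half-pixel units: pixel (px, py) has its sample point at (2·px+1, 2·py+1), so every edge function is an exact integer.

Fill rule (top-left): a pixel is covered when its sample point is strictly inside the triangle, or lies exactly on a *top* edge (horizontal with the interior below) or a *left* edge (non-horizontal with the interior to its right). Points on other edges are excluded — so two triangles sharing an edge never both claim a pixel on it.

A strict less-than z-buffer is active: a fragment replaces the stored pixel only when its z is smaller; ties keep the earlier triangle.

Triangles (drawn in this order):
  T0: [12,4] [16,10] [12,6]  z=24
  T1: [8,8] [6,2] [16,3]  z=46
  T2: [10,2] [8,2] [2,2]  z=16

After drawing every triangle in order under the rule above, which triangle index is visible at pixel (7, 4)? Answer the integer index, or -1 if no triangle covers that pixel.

T0:
  2·area = 8
  edge (12, 4)→(16, 10): d=(4,6) right/bottom  bias=-1
  edge (16, 10)→(12, 6): d=(-4,-4) top-left  bias=+0
  edge (12, 6)→(12, 4): d=(0,-2) top-left  bias=+0
    (3,0)@(7, 1): e=[18,0,-10] → .  [on edge]
    (4,1)@(9, 3): e=[14,0,-6] → .  [on edge]
    (5,2)@(11, 5): e=[10,0,-2] → .  [on edge]
    (6,3)@(13, 7): e=[6,0,2] → X  [on edge]
    (7,3)@(15, 7): e=[-6,8,6] → .
    (6,4)@(13, 9): e=[14,-8,2] → .
    (7,4)@(15, 9): e=[2,0,6] → X  [on edge]
  covered (2 px):
    . . . . . . . .
    . . . . . . . .
    . . . . . . . .
    . . . . . . X .
    . . . . . . . X
T1:
  2·area = 58
  edge (8, 8)→(6, 2): d=(-2,-6) top-left  bias=+0
  edge (6, 2)→(16, 3): d=(10,1) right/bottom  bias=-1
  edge (16, 3)→(8, 8): d=(-8,5) right/bottom  bias=-1
    (3,1)@(7, 3): e=[4,9,45] → X
    (4,1)@(9, 3): e=[16,7,35] → X
    (5,1)@(11, 3): e=[28,5,25] → X
    (6,1)@(13, 3): e=[40,3,15] → X
    (7,1)@(15, 3): e=[52,1,5] → X
    (3,2)@(7, 5): e=[0,29,29] → X  [on edge]
    (6,2)@(13, 5): e=[36,23,-1] → .
    (7,2)@(15, 5): e=[48,21,-11] → .
    (3,3)@(7, 7): e=[-4,49,13] → .
    (4,3)@(9, 7): e=[8,47,3] → X
    (5,3)@(11, 7): e=[20,45,-7] → .
    (4,4)@(9, 9): e=[4,67,-13] → .
  covered (9 px):
    . . . . . . . .
    . . . X X X X X
    . . . X X X . .
    . . . . X . . .
    . . . . . . . .
T2:
  degenerate (2·area = 0) — covers nothing

Z-buffer (winner per pixel, '.' = empty):
  . . . . . . . .
  . . . 1 1 1 1 1
  . . . 1 1 1 . .
  . . . . 1 . 0 .
  . . . . . . . 0

Final: 0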